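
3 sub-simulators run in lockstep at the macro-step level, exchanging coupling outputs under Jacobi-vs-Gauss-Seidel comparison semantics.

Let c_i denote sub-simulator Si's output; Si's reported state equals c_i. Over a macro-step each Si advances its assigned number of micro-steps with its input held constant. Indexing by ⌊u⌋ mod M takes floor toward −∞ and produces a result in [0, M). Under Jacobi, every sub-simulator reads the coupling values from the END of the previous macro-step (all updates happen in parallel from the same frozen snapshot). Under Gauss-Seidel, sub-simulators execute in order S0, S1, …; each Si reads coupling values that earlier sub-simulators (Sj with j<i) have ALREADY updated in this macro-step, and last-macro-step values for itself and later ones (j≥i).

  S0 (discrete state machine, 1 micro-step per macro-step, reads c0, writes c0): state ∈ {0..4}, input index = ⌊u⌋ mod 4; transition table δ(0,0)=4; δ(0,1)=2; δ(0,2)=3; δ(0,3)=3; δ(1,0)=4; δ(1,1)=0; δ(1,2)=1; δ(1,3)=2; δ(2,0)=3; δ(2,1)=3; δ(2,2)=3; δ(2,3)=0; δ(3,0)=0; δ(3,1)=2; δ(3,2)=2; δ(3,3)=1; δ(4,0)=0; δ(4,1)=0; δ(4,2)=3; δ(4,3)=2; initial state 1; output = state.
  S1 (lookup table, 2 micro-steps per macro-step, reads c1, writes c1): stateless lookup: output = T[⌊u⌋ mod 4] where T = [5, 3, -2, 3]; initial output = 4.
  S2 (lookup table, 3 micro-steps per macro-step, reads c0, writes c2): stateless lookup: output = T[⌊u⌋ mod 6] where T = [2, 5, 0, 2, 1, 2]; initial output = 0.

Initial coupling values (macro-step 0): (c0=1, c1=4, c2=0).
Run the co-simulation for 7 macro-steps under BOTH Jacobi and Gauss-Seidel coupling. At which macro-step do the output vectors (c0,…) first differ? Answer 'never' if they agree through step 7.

[Jacobi] macro 1: S0 reads c0=1 → after 1×micro: 0; S1 reads c1=4 → after 2×micro: 5; S2 reads c0=1 → after 3×micro: 5 ⇒ (c0=0, c1=5, c2=5)
[Jacobi] macro 2: S0 reads c0=0 → after 1×micro: 4; S1 reads c1=5 → after 2×micro: 3; S2 reads c0=0 → after 3×micro: 2 ⇒ (c0=4, c1=3, c2=2)
[Jacobi] macro 3: S0 reads c0=4 → after 1×micro: 0; S1 reads c1=3 → after 2×micro: 3; S2 reads c0=4 → after 3×micro: 1 ⇒ (c0=0, c1=3, c2=1)
[Jacobi] macro 4: S0 reads c0=0 → after 1×micro: 4; S1 reads c1=3 → after 2×micro: 3; S2 reads c0=0 → after 3×micro: 2 ⇒ (c0=4, c1=3, c2=2)
[Jacobi] macro 5: S0 reads c0=4 → after 1×micro: 0; S1 reads c1=3 → after 2×micro: 3; S2 reads c0=4 → after 3×micro: 1 ⇒ (c0=0, c1=3, c2=1)
[Jacobi] macro 6: S0 reads c0=0 → after 1×micro: 4; S1 reads c1=3 → after 2×micro: 3; S2 reads c0=0 → after 3×micro: 2 ⇒ (c0=4, c1=3, c2=2)
[Jacobi] macro 7: S0 reads c0=4 → after 1×micro: 0; S1 reads c1=3 → after 2×micro: 3; S2 reads c0=4 → after 3×micro: 1 ⇒ (c0=0, c1=3, c2=1)
[Gauss-Seidel] macro 1: S0 reads c0=1 → after 1×micro: 0; S1 reads c1=4 → after 2×micro: 5; S2 reads c0=0 → after 3×micro: 2 ⇒ (c0=0, c1=5, c2=2)
[Gauss-Seidel] macro 2: S0 reads c0=0 → after 1×micro: 4; S1 reads c1=5 → after 2×micro: 3; S2 reads c0=4 → after 3×micro: 1 ⇒ (c0=4, c1=3, c2=1)
[Gauss-Seidel] macro 3: S0 reads c0=4 → after 1×micro: 0; S1 reads c1=3 → after 2×micro: 3; S2 reads c0=0 → after 3×micro: 2 ⇒ (c0=0, c1=3, c2=2)
[Gauss-Seidel] macro 4: S0 reads c0=0 → after 1×micro: 4; S1 reads c1=3 → after 2×micro: 3; S2 reads c0=4 → after 3×micro: 1 ⇒ (c0=4, c1=3, c2=1)
[Gauss-Seidel] macro 5: S0 reads c0=4 → after 1×micro: 0; S1 reads c1=3 → after 2×micro: 3; S2 reads c0=0 → after 3×micro: 2 ⇒ (c0=0, c1=3, c2=2)
[Gauss-Seidel] macro 6: S0 reads c0=0 → after 1×micro: 4; S1 reads c1=3 → after 2×micro: 3; S2 reads c0=4 → after 3×micro: 1 ⇒ (c0=4, c1=3, c2=1)
[Gauss-Seidel] macro 7: S0 reads c0=4 → after 1×micro: 0; S1 reads c1=3 → after 2×micro: 3; S2 reads c0=0 → after 3×micro: 2 ⇒ (c0=0, c1=3, c2=2)

first divergence at macro-step: 1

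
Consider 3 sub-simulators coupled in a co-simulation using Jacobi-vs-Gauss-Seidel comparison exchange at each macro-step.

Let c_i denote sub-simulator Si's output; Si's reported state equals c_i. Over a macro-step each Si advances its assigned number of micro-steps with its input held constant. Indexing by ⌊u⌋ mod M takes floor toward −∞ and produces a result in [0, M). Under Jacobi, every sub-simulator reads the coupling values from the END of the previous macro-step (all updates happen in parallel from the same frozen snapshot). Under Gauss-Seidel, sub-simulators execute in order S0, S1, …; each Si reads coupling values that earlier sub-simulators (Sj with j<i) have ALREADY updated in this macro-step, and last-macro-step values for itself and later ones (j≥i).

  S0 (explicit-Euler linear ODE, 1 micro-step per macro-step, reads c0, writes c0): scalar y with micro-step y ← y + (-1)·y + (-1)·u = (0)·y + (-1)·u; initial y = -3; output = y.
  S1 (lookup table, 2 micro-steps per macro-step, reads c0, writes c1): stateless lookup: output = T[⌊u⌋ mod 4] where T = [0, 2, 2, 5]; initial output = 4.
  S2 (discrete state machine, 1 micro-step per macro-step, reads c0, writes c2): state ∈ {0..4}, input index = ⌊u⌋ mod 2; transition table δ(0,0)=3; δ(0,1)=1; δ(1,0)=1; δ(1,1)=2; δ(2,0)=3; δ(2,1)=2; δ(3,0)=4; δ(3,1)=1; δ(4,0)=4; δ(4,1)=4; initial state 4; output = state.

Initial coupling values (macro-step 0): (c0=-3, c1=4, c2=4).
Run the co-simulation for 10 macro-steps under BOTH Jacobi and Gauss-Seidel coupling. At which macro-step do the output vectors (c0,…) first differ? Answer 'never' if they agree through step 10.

first divergence at macro-step: 1

[Jacobi] macro 1: S0 reads c0=-3 → after 1×micro: 3; S1 reads c0=-3 → after 2×micro: 2; S2 reads c0=-3 → after 1×micro: 4 ⇒ (c0=3, c1=2, c2=4)
[Jacobi] macro 2: S0 reads c0=3 → after 1×micro: -3; S1 reads c0=3 → after 2×micro: 5; S2 reads c0=3 → after 1×micro: 4 ⇒ (c0=-3, c1=5, c2=4)
[Jacobi] macro 3: S0 reads c0=-3 → after 1×micro: 3; S1 reads c0=-3 → after 2×micro: 2; S2 reads c0=-3 → after 1×micro: 4 ⇒ (c0=3, c1=2, c2=4)
[Jacobi] macro 4: S0 reads c0=3 → after 1×micro: -3; S1 reads c0=3 → after 2×micro: 5; S2 reads c0=3 → after 1×micro: 4 ⇒ (c0=-3, c1=5, c2=4)
[Jacobi] macro 5: S0 reads c0=-3 → after 1×micro: 3; S1 reads c0=-3 → after 2×micro: 2; S2 reads c0=-3 → after 1×micro: 4 ⇒ (c0=3, c1=2, c2=4)
[Jacobi] macro 6: S0 reads c0=3 → after 1×micro: -3; S1 reads c0=3 → after 2×micro: 5; S2 reads c0=3 → after 1×micro: 4 ⇒ (c0=-3, c1=5, c2=4)
[Jacobi] macro 7: S0 reads c0=-3 → after 1×micro: 3; S1 reads c0=-3 → after 2×micro: 2; S2 reads c0=-3 → after 1×micro: 4 ⇒ (c0=3, c1=2, c2=4)
[Jacobi] macro 8: S0 reads c0=3 → after 1×micro: -3; S1 reads c0=3 → after 2×micro: 5; S2 reads c0=3 → after 1×micro: 4 ⇒ (c0=-3, c1=5, c2=4)
[Jacobi] macro 9: S0 reads c0=-3 → after 1×micro: 3; S1 reads c0=-3 → after 2×micro: 2; S2 reads c0=-3 → after 1×micro: 4 ⇒ (c0=3, c1=2, c2=4)
[Jacobi] macro 10: S0 reads c0=3 → after 1×micro: -3; S1 reads c0=3 → after 2×micro: 5; S2 reads c0=3 → after 1×micro: 4 ⇒ (c0=-3, c1=5, c2=4)
[Gauss-Seidel] macro 1: S0 reads c0=-3 → after 1×micro: 3; S1 reads c0=3 → after 2×micro: 5; S2 reads c0=3 → after 1×micro: 4 ⇒ (c0=3, c1=5, c2=4)
[Gauss-Seidel] macro 2: S0 reads c0=3 → after 1×micro: -3; S1 reads c0=-3 → after 2×micro: 2; S2 reads c0=-3 → after 1×micro: 4 ⇒ (c0=-3, c1=2, c2=4)
[Gauss-Seidel] macro 3: S0 reads c0=-3 → after 1×micro: 3; S1 reads c0=3 → after 2×micro: 5; S2 reads c0=3 → after 1×micro: 4 ⇒ (c0=3, c1=5, c2=4)
[Gauss-Seidel] macro 4: S0 reads c0=3 → after 1×micro: -3; S1 reads c0=-3 → after 2×micro: 2; S2 reads c0=-3 → after 1×micro: 4 ⇒ (c0=-3, c1=2, c2=4)
[Gauss-Seidel] macro 5: S0 reads c0=-3 → after 1×micro: 3; S1 reads c0=3 → after 2×micro: 5; S2 reads c0=3 → after 1×micro: 4 ⇒ (c0=3, c1=5, c2=4)
[Gauss-Seidel] macro 6: S0 reads c0=3 → after 1×micro: -3; S1 reads c0=-3 → after 2×micro: 2; S2 reads c0=-3 → after 1×micro: 4 ⇒ (c0=-3, c1=2, c2=4)
[Gauss-Seidel] macro 7: S0 reads c0=-3 → after 1×micro: 3; S1 reads c0=3 → after 2×micro: 5; S2 reads c0=3 → after 1×micro: 4 ⇒ (c0=3, c1=5, c2=4)
[Gauss-Seidel] macro 8: S0 reads c0=3 → after 1×micro: -3; S1 reads c0=-3 → after 2×micro: 2; S2 reads c0=-3 → after 1×micro: 4 ⇒ (c0=-3, c1=2, c2=4)
[Gauss-Seidel] macro 9: S0 reads c0=-3 → after 1×micro: 3; S1 reads c0=3 → after 2×micro: 5; S2 reads c0=3 → after 1×micro: 4 ⇒ (c0=3, c1=5, c2=4)
[Gauss-Seidel] macro 10: S0 reads c0=3 → after 1×micro: -3; S1 reads c0=-3 → after 2×micro: 2; S2 reads c0=-3 → after 1×micro: 4 ⇒ (c0=-3, c1=2, c2=4)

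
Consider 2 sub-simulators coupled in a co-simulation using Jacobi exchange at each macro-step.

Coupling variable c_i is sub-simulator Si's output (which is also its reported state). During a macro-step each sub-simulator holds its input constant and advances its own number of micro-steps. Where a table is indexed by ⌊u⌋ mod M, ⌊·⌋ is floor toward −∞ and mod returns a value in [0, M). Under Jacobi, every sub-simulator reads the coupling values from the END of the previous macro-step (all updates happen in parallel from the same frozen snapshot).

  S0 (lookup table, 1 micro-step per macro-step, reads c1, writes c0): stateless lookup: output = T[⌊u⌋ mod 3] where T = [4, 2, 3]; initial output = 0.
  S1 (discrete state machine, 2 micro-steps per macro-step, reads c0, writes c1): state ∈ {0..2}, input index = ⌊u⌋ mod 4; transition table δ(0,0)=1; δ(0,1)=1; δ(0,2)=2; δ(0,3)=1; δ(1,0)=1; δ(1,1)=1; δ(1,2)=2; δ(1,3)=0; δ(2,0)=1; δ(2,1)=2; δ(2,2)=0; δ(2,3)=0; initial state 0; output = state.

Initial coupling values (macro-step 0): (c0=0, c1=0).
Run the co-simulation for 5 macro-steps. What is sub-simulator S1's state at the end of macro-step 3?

macro 1: S0 reads c1=0 → after 1×micro: 4; S1 reads c0=0 → after 2×micro: 1 ⇒ (c0=4, c1=1)
macro 2: S0 reads c1=1 → after 1×micro: 2; S1 reads c0=4 → after 2×micro: 1 ⇒ (c0=2, c1=1)
macro 3: S0 reads c1=1 → after 1×micro: 2; S1 reads c0=2 → after 2×micro: 0 ⇒ (c0=2, c1=0)
macro 4: S0 reads c1=0 → after 1×micro: 4; S1 reads c0=2 → after 2×micro: 0 ⇒ (c0=4, c1=0)
macro 5: S0 reads c1=0 → after 1×micro: 4; S1 reads c0=4 → after 2×micro: 1 ⇒ (c0=4, c1=1)

S1 state at macro-step 3 = 0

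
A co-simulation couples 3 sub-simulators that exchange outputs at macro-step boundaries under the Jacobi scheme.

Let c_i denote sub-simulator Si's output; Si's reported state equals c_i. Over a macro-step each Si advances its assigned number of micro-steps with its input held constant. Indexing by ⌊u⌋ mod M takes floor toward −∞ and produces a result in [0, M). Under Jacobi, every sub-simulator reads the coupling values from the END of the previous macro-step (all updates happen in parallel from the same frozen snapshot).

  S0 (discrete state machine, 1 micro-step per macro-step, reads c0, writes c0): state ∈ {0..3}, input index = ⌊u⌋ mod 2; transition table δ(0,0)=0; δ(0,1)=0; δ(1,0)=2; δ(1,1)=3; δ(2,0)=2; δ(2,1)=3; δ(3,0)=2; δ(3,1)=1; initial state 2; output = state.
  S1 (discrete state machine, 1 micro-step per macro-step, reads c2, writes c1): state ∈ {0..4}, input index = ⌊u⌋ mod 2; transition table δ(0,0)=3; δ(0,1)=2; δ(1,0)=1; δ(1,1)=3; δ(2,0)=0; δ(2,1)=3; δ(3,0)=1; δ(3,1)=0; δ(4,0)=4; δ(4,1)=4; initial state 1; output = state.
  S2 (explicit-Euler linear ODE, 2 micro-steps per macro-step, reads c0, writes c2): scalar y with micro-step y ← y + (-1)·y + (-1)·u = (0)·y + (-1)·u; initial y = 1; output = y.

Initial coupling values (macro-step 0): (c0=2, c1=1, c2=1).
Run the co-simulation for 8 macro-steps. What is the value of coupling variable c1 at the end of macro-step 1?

c1 at macro-step 1 = 3

macro 1: S0 reads c0=2 → after 1×micro: 2; S1 reads c2=1 → after 1×micro: 3; S2 reads c0=2 → after 2×micro: -2 ⇒ (c0=2, c1=3, c2=-2)
macro 2: S0 reads c0=2 → after 1×micro: 2; S1 reads c2=-2 → after 1×micro: 1; S2 reads c0=2 → after 2×micro: -2 ⇒ (c0=2, c1=1, c2=-2)
macro 3: S0 reads c0=2 → after 1×micro: 2; S1 reads c2=-2 → after 1×micro: 1; S2 reads c0=2 → after 2×micro: -2 ⇒ (c0=2, c1=1, c2=-2)
macro 4: S0 reads c0=2 → after 1×micro: 2; S1 reads c2=-2 → after 1×micro: 1; S2 reads c0=2 → after 2×micro: -2 ⇒ (c0=2, c1=1, c2=-2)
macro 5: S0 reads c0=2 → after 1×micro: 2; S1 reads c2=-2 → after 1×micro: 1; S2 reads c0=2 → after 2×micro: -2 ⇒ (c0=2, c1=1, c2=-2)
macro 6: S0 reads c0=2 → after 1×micro: 2; S1 reads c2=-2 → after 1×micro: 1; S2 reads c0=2 → after 2×micro: -2 ⇒ (c0=2, c1=1, c2=-2)
macro 7: S0 reads c0=2 → after 1×micro: 2; S1 reads c2=-2 → after 1×micro: 1; S2 reads c0=2 → after 2×micro: -2 ⇒ (c0=2, c1=1, c2=-2)
macro 8: S0 reads c0=2 → after 1×micro: 2; S1 reads c2=-2 → after 1×micro: 1; S2 reads c0=2 → after 2×micro: -2 ⇒ (c0=2, c1=1, c2=-2)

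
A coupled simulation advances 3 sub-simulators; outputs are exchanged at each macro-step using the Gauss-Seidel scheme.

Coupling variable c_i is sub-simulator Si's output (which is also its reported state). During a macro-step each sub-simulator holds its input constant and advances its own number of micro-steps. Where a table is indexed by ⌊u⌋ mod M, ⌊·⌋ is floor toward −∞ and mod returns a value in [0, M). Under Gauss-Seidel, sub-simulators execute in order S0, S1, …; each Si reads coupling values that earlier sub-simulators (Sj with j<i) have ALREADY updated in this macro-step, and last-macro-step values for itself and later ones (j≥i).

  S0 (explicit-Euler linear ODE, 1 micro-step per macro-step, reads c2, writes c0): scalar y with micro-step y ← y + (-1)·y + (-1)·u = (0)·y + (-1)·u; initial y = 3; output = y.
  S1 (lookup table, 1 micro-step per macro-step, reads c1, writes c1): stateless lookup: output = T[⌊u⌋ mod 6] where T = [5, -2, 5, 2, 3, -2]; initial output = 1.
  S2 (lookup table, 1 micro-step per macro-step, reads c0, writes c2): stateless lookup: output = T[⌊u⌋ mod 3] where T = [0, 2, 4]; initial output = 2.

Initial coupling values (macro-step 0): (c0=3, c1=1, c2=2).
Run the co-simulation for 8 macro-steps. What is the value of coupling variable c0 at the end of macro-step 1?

c0 at macro-step 1 = -2

macro 1: S0 reads c2=2 → after 1×micro: -2; S1 reads c1=1 → after 1×micro: -2; S2 reads c0=-2 → after 1×micro: 2 ⇒ (c0=-2, c1=-2, c2=2)
macro 2: S0 reads c2=2 → after 1×micro: -2; S1 reads c1=-2 → after 1×micro: 3; S2 reads c0=-2 → after 1×micro: 2 ⇒ (c0=-2, c1=3, c2=2)
macro 3: S0 reads c2=2 → after 1×micro: -2; S1 reads c1=3 → after 1×micro: 2; S2 reads c0=-2 → after 1×micro: 2 ⇒ (c0=-2, c1=2, c2=2)
macro 4: S0 reads c2=2 → after 1×micro: -2; S1 reads c1=2 → after 1×micro: 5; S2 reads c0=-2 → after 1×micro: 2 ⇒ (c0=-2, c1=5, c2=2)
macro 5: S0 reads c2=2 → after 1×micro: -2; S1 reads c1=5 → after 1×micro: -2; S2 reads c0=-2 → after 1×micro: 2 ⇒ (c0=-2, c1=-2, c2=2)
macro 6: S0 reads c2=2 → after 1×micro: -2; S1 reads c1=-2 → after 1×micro: 3; S2 reads c0=-2 → after 1×micro: 2 ⇒ (c0=-2, c1=3, c2=2)
macro 7: S0 reads c2=2 → after 1×micro: -2; S1 reads c1=3 → after 1×micro: 2; S2 reads c0=-2 → after 1×micro: 2 ⇒ (c0=-2, c1=2, c2=2)
macro 8: S0 reads c2=2 → after 1×micro: -2; S1 reads c1=2 → after 1×micro: 5; S2 reads c0=-2 → after 1×micro: 2 ⇒ (c0=-2, c1=5, c2=2)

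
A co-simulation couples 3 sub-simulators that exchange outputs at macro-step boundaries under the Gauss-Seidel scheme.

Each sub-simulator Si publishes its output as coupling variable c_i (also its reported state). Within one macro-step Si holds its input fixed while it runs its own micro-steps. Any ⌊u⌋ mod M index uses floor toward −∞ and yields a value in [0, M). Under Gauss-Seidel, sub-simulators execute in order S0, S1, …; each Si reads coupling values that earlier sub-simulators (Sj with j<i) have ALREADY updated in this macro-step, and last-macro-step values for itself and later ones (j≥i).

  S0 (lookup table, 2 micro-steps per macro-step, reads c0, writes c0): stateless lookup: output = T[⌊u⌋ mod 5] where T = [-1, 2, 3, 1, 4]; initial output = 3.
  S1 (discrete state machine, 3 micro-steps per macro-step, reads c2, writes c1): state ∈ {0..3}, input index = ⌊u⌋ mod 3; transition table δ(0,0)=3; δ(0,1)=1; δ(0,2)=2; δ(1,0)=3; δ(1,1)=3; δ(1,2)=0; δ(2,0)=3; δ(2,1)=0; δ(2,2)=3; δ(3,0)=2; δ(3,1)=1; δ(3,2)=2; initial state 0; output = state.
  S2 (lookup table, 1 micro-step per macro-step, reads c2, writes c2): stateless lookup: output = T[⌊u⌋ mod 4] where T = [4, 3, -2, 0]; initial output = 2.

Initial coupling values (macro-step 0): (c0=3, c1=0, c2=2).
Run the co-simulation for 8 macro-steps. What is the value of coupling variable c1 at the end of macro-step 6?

c1 at macro-step 6 = 3

macro 1: S0 reads c0=3 → after 2×micro: 1; S1 reads c2=2 → after 3×micro: 2; S2 reads c2=2 → after 1×micro: -2 ⇒ (c0=1, c1=2, c2=-2)
macro 2: S0 reads c0=1 → after 2×micro: 2; S1 reads c2=-2 → after 3×micro: 3; S2 reads c2=-2 → after 1×micro: -2 ⇒ (c0=2, c1=3, c2=-2)
macro 3: S0 reads c0=2 → after 2×micro: 3; S1 reads c2=-2 → after 3×micro: 1; S2 reads c2=-2 → after 1×micro: -2 ⇒ (c0=3, c1=1, c2=-2)
macro 4: S0 reads c0=3 → after 2×micro: 1; S1 reads c2=-2 → after 3×micro: 3; S2 reads c2=-2 → after 1×micro: -2 ⇒ (c0=1, c1=3, c2=-2)
macro 5: S0 reads c0=1 → after 2×micro: 2; S1 reads c2=-2 → after 3×micro: 1; S2 reads c2=-2 → after 1×micro: -2 ⇒ (c0=2, c1=1, c2=-2)
macro 6: S0 reads c0=2 → after 2×micro: 3; S1 reads c2=-2 → after 3×micro: 3; S2 reads c2=-2 → after 1×micro: -2 ⇒ (c0=3, c1=3, c2=-2)
macro 7: S0 reads c0=3 → after 2×micro: 1; S1 reads c2=-2 → after 3×micro: 1; S2 reads c2=-2 → after 1×micro: -2 ⇒ (c0=1, c1=1, c2=-2)
macro 8: S0 reads c0=1 → after 2×micro: 2; S1 reads c2=-2 → after 3×micro: 3; S2 reads c2=-2 → after 1×micro: -2 ⇒ (c0=2, c1=3, c2=-2)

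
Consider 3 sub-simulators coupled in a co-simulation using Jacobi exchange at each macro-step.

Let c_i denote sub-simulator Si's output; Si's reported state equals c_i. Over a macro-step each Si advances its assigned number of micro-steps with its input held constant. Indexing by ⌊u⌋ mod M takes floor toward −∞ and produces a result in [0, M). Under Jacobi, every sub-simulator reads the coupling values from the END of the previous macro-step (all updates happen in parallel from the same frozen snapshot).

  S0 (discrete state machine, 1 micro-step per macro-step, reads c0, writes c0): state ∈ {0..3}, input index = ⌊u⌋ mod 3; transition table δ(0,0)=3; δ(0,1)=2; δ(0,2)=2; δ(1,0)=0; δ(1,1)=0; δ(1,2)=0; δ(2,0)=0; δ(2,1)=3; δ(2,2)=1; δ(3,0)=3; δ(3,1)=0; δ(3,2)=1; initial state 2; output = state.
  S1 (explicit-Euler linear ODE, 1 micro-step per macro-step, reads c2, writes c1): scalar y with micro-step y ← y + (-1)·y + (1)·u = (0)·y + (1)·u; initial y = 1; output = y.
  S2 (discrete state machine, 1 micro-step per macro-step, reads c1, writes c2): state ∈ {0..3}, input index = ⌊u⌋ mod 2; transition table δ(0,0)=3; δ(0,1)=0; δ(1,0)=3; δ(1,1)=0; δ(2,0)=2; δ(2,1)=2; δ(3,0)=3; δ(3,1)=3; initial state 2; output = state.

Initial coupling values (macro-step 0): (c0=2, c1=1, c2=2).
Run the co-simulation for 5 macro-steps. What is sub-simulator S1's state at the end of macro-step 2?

macro 1: S0 reads c0=2 → after 1×micro: 1; S1 reads c2=2 → after 1×micro: 2; S2 reads c1=1 → after 1×micro: 2 ⇒ (c0=1, c1=2, c2=2)
macro 2: S0 reads c0=1 → after 1×micro: 0; S1 reads c2=2 → after 1×micro: 2; S2 reads c1=2 → after 1×micro: 2 ⇒ (c0=0, c1=2, c2=2)
macro 3: S0 reads c0=0 → after 1×micro: 3; S1 reads c2=2 → after 1×micro: 2; S2 reads c1=2 → after 1×micro: 2 ⇒ (c0=3, c1=2, c2=2)
macro 4: S0 reads c0=3 → after 1×micro: 3; S1 reads c2=2 → after 1×micro: 2; S2 reads c1=2 → after 1×micro: 2 ⇒ (c0=3, c1=2, c2=2)
macro 5: S0 reads c0=3 → after 1×micro: 3; S1 reads c2=2 → after 1×micro: 2; S2 reads c1=2 → after 1×micro: 2 ⇒ (c0=3, c1=2, c2=2)

S1 state at macro-step 2 = 2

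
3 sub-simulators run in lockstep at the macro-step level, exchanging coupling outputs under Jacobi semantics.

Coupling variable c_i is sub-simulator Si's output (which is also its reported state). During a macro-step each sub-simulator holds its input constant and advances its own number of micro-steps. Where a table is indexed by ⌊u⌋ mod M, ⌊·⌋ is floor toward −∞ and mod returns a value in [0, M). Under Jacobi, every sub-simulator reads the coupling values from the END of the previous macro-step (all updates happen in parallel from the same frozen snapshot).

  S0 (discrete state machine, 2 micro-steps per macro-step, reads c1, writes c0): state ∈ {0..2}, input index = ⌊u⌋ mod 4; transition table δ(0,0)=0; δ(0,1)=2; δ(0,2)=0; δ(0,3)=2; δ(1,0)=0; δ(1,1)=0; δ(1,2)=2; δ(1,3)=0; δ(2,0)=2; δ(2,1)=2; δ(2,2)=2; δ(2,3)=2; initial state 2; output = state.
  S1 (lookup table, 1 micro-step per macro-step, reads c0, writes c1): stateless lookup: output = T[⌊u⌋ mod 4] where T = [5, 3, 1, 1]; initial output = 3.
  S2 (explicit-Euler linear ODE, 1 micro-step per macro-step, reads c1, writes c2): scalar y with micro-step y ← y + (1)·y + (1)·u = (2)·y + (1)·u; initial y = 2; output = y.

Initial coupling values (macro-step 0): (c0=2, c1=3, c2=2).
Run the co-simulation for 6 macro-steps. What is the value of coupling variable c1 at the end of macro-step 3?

c1 at macro-step 3 = 1

macro 1: S0 reads c1=3 → after 2×micro: 2; S1 reads c0=2 → after 1×micro: 1; S2 reads c1=3 → after 1×micro: 7 ⇒ (c0=2, c1=1, c2=7)
macro 2: S0 reads c1=1 → after 2×micro: 2; S1 reads c0=2 → after 1×micro: 1; S2 reads c1=1 → after 1×micro: 15 ⇒ (c0=2, c1=1, c2=15)
macro 3: S0 reads c1=1 → after 2×micro: 2; S1 reads c0=2 → after 1×micro: 1; S2 reads c1=1 → after 1×micro: 31 ⇒ (c0=2, c1=1, c2=31)
macro 4: S0 reads c1=1 → after 2×micro: 2; S1 reads c0=2 → after 1×micro: 1; S2 reads c1=1 → after 1×micro: 63 ⇒ (c0=2, c1=1, c2=63)
macro 5: S0 reads c1=1 → after 2×micro: 2; S1 reads c0=2 → after 1×micro: 1; S2 reads c1=1 → after 1×micro: 127 ⇒ (c0=2, c1=1, c2=127)
macro 6: S0 reads c1=1 → after 2×micro: 2; S1 reads c0=2 → after 1×micro: 1; S2 reads c1=1 → after 1×micro: 255 ⇒ (c0=2, c1=1, c2=255)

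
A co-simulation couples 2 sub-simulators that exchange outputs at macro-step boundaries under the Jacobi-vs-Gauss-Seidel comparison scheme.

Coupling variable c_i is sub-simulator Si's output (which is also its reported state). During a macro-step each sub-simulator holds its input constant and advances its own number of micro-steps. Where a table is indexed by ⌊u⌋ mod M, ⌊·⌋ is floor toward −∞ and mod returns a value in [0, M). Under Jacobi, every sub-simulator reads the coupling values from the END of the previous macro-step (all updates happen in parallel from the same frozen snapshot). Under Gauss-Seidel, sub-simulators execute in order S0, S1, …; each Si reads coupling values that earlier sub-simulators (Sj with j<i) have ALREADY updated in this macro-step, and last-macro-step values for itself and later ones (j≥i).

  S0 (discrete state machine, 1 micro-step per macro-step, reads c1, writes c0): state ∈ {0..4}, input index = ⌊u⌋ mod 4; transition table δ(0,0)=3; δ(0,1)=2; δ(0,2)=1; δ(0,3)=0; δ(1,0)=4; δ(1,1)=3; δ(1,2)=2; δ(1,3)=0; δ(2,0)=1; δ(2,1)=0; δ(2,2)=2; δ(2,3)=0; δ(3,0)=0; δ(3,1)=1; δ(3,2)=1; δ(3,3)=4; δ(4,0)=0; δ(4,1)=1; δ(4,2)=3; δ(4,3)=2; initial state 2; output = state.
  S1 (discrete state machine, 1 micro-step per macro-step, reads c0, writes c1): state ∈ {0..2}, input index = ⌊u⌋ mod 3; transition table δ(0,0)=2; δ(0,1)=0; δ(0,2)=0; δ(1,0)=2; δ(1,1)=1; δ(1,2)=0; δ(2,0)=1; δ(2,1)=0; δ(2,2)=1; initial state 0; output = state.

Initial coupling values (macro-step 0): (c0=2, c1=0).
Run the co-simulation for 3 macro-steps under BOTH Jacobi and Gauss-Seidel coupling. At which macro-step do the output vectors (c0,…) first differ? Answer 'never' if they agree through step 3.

first divergence at macro-step: 3

[Jacobi] macro 1: S0 reads c1=0 → after 1×micro: 1; S1 reads c0=2 → after 1×micro: 0 ⇒ (c0=1, c1=0)
[Jacobi] macro 2: S0 reads c1=0 → after 1×micro: 4; S1 reads c0=1 → after 1×micro: 0 ⇒ (c0=4, c1=0)
[Jacobi] macro 3: S0 reads c1=0 → after 1×micro: 0; S1 reads c0=4 → after 1×micro: 0 ⇒ (c0=0, c1=0)
[Gauss-Seidel] macro 1: S0 reads c1=0 → after 1×micro: 1; S1 reads c0=1 → after 1×micro: 0 ⇒ (c0=1, c1=0)
[Gauss-Seidel] macro 2: S0 reads c1=0 → after 1×micro: 4; S1 reads c0=4 → after 1×micro: 0 ⇒ (c0=4, c1=0)
[Gauss-Seidel] macro 3: S0 reads c1=0 → after 1×micro: 0; S1 reads c0=0 → after 1×micro: 2 ⇒ (c0=0, c1=2)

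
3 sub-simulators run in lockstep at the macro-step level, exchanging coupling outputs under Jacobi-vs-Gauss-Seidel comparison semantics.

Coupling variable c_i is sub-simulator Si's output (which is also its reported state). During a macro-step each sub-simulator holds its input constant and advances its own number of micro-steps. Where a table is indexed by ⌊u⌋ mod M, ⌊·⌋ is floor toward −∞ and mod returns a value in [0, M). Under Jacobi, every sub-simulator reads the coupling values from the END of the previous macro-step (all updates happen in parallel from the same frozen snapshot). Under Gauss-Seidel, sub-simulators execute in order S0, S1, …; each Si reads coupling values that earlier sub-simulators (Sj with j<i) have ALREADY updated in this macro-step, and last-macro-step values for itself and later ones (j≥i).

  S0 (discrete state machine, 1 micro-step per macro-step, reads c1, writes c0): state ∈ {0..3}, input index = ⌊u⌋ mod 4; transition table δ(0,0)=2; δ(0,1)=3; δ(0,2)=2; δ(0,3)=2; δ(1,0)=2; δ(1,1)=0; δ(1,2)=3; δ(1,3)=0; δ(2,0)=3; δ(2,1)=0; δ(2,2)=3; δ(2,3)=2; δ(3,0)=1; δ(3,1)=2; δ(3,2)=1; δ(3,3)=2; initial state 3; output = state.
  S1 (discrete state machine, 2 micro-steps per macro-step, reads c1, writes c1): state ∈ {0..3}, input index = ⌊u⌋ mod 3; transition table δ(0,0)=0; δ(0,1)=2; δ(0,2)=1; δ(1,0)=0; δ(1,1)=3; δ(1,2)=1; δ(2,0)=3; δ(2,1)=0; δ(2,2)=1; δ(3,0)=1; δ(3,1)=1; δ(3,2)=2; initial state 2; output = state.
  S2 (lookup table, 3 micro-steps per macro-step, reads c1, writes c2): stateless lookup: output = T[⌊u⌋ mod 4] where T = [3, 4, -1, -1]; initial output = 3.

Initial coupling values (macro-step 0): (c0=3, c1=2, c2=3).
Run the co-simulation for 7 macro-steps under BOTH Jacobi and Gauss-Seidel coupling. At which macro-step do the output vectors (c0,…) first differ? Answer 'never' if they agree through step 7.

first divergence at macro-step: 1

[Jacobi] macro 1: S0 reads c1=2 → after 1×micro: 1; S1 reads c1=2 → after 2×micro: 1; S2 reads c1=2 → after 3×micro: -1 ⇒ (c0=1, c1=1, c2=-1)
[Jacobi] macro 2: S0 reads c1=1 → after 1×micro: 0; S1 reads c1=1 → after 2×micro: 1; S2 reads c1=1 → after 3×micro: 4 ⇒ (c0=0, c1=1, c2=4)
[Jacobi] macro 3: S0 reads c1=1 → after 1×micro: 3; S1 reads c1=1 → after 2×micro: 1; S2 reads c1=1 → after 3×micro: 4 ⇒ (c0=3, c1=1, c2=4)
[Jacobi] macro 4: S0 reads c1=1 → after 1×micro: 2; S1 reads c1=1 → after 2×micro: 1; S2 reads c1=1 → after 3×micro: 4 ⇒ (c0=2, c1=1, c2=4)
[Jacobi] macro 5: S0 reads c1=1 → after 1×micro: 0; S1 reads c1=1 → after 2×micro: 1; S2 reads c1=1 → after 3×micro: 4 ⇒ (c0=0, c1=1, c2=4)
[Jacobi] macro 6: S0 reads c1=1 → after 1×micro: 3; S1 reads c1=1 → after 2×micro: 1; S2 reads c1=1 → after 3×micro: 4 ⇒ (c0=3, c1=1, c2=4)
[Jacobi] macro 7: S0 reads c1=1 → after 1×micro: 2; S1 reads c1=1 → after 2×micro: 1; S2 reads c1=1 → after 3×micro: 4 ⇒ (c0=2, c1=1, c2=4)
[Gauss-Seidel] macro 1: S0 reads c1=2 → after 1×micro: 1; S1 reads c1=2 → after 2×micro: 1; S2 reads c1=1 → after 3×micro: 4 ⇒ (c0=1, c1=1, c2=4)
[Gauss-Seidel] macro 2: S0 reads c1=1 → after 1×micro: 0; S1 reads c1=1 → after 2×micro: 1; S2 reads c1=1 → after 3×micro: 4 ⇒ (c0=0, c1=1, c2=4)
[Gauss-Seidel] macro 3: S0 reads c1=1 → after 1×micro: 3; S1 reads c1=1 → after 2×micro: 1; S2 reads c1=1 → after 3×micro: 4 ⇒ (c0=3, c1=1, c2=4)
[Gauss-Seidel] macro 4: S0 reads c1=1 → after 1×micro: 2; S1 reads c1=1 → after 2×micro: 1; S2 reads c1=1 → after 3×micro: 4 ⇒ (c0=2, c1=1, c2=4)
[Gauss-Seidel] macro 5: S0 reads c1=1 → after 1×micro: 0; S1 reads c1=1 → after 2×micro: 1; S2 reads c1=1 → after 3×micro: 4 ⇒ (c0=0, c1=1, c2=4)
[Gauss-Seidel] macro 6: S0 reads c1=1 → after 1×micro: 3; S1 reads c1=1 → after 2×micro: 1; S2 reads c1=1 → after 3×micro: 4 ⇒ (c0=3, c1=1, c2=4)
[Gauss-Seidel] macro 7: S0 reads c1=1 → after 1×micro: 2; S1 reads c1=1 → after 2×micro: 1; S2 reads c1=1 → after 3×micro: 4 ⇒ (c0=2, c1=1, c2=4)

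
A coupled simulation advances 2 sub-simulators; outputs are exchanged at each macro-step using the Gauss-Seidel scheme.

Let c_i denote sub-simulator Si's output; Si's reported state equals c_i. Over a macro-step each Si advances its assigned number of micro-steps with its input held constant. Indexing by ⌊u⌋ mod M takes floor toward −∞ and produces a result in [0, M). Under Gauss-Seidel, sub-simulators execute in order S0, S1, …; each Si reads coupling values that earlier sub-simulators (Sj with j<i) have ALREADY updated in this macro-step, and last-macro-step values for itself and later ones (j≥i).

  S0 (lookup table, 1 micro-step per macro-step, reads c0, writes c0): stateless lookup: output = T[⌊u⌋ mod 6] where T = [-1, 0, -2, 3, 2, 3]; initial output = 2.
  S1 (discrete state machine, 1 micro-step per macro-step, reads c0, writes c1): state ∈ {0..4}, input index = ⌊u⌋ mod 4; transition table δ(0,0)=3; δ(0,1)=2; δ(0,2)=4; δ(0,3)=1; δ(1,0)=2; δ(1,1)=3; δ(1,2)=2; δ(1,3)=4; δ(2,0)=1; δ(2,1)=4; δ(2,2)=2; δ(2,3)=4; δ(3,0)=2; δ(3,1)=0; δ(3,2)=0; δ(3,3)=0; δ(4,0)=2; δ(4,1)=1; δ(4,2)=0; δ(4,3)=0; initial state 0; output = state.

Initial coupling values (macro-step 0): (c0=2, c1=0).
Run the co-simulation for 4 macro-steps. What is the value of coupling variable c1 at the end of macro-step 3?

c1 at macro-step 3 = 4

macro 1: S0 reads c0=2 → after 1×micro: -2; S1 reads c0=-2 → after 1×micro: 4 ⇒ (c0=-2, c1=4)
macro 2: S0 reads c0=-2 → after 1×micro: 2; S1 reads c0=2 → after 1×micro: 0 ⇒ (c0=2, c1=0)
macro 3: S0 reads c0=2 → after 1×micro: -2; S1 reads c0=-2 → after 1×micro: 4 ⇒ (c0=-2, c1=4)
macro 4: S0 reads c0=-2 → after 1×micro: 2; S1 reads c0=2 → after 1×micro: 0 ⇒ (c0=2, c1=0)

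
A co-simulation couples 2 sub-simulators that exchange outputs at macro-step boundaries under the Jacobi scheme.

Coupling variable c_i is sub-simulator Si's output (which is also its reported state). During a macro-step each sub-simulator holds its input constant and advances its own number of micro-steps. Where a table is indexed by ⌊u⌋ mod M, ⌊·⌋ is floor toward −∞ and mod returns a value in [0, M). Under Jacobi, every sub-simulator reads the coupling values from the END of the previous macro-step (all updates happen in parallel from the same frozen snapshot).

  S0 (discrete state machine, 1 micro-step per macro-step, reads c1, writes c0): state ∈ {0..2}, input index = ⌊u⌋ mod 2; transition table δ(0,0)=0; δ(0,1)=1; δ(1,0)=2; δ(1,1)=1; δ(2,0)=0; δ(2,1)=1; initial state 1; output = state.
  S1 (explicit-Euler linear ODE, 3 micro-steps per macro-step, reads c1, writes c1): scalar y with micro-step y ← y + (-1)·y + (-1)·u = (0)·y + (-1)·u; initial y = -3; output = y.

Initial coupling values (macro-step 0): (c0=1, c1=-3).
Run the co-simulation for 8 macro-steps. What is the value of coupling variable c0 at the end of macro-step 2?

c0 at macro-step 2 = 1

macro 1: S0 reads c1=-3 → after 1×micro: 1; S1 reads c1=-3 → after 3×micro: 3 ⇒ (c0=1, c1=3)
macro 2: S0 reads c1=3 → after 1×micro: 1; S1 reads c1=3 → after 3×micro: -3 ⇒ (c0=1, c1=-3)
macro 3: S0 reads c1=-3 → after 1×micro: 1; S1 reads c1=-3 → after 3×micro: 3 ⇒ (c0=1, c1=3)
macro 4: S0 reads c1=3 → after 1×micro: 1; S1 reads c1=3 → after 3×micro: -3 ⇒ (c0=1, c1=-3)
macro 5: S0 reads c1=-3 → after 1×micro: 1; S1 reads c1=-3 → after 3×micro: 3 ⇒ (c0=1, c1=3)
macro 6: S0 reads c1=3 → after 1×micro: 1; S1 reads c1=3 → after 3×micro: -3 ⇒ (c0=1, c1=-3)
macro 7: S0 reads c1=-3 → after 1×micro: 1; S1 reads c1=-3 → after 3×micro: 3 ⇒ (c0=1, c1=3)
macro 8: S0 reads c1=3 → after 1×micro: 1; S1 reads c1=3 → after 3×micro: -3 ⇒ (c0=1, c1=-3)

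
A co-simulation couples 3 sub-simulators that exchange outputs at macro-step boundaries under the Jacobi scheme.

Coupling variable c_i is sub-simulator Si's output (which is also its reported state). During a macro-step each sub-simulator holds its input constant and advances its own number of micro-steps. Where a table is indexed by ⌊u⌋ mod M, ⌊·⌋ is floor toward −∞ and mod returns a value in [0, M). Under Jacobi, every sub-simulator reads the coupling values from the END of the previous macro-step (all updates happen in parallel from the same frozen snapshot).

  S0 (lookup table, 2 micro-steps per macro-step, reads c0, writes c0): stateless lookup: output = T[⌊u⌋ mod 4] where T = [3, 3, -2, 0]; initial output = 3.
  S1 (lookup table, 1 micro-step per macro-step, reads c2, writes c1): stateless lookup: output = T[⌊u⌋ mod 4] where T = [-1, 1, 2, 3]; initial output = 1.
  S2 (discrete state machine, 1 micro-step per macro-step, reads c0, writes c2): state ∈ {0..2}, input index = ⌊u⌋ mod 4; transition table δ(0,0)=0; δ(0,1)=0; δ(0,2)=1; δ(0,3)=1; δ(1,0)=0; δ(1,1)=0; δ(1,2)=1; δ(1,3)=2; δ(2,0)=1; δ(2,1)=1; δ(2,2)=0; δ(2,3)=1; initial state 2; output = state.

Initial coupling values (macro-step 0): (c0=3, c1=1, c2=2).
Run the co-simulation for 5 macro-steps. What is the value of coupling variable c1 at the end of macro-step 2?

macro 1: S0 reads c0=3 → after 2×micro: 0; S1 reads c2=2 → after 1×micro: 2; S2 reads c0=3 → after 1×micro: 1 ⇒ (c0=0, c1=2, c2=1)
macro 2: S0 reads c0=0 → after 2×micro: 3; S1 reads c2=1 → after 1×micro: 1; S2 reads c0=0 → after 1×micro: 0 ⇒ (c0=3, c1=1, c2=0)
macro 3: S0 reads c0=3 → after 2×micro: 0; S1 reads c2=0 → after 1×micro: -1; S2 reads c0=3 → after 1×micro: 1 ⇒ (c0=0, c1=-1, c2=1)
macro 4: S0 reads c0=0 → after 2×micro: 3; S1 reads c2=1 → after 1×micro: 1; S2 reads c0=0 → after 1×micro: 0 ⇒ (c0=3, c1=1, c2=0)
macro 5: S0 reads c0=3 → after 2×micro: 0; S1 reads c2=0 → after 1×micro: -1; S2 reads c0=3 → after 1×micro: 1 ⇒ (c0=0, c1=-1, c2=1)

c1 at macro-step 2 = 1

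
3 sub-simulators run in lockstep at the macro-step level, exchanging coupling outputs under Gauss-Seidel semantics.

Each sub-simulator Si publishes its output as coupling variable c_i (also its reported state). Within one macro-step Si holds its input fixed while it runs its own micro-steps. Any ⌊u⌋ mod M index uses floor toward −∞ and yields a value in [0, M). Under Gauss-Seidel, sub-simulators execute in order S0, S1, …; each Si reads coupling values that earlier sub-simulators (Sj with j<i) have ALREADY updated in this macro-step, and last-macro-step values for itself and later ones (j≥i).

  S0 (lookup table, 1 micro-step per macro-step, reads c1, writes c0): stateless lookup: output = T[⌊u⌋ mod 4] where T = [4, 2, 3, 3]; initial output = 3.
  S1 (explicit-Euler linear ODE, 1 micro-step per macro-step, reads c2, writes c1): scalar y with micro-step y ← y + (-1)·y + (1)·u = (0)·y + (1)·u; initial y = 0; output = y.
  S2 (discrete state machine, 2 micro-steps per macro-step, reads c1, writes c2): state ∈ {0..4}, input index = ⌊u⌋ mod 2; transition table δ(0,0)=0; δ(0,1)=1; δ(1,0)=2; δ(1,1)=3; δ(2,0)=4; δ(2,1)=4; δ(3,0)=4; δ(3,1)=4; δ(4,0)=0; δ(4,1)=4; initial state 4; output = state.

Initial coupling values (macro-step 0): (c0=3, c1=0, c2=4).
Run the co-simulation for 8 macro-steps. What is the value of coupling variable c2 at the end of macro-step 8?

macro 1: S0 reads c1=0 → after 1×micro: 4; S1 reads c2=4 → after 1×micro: 4; S2 reads c1=4 → after 2×micro: 0 ⇒ (c0=4, c1=4, c2=0)
macro 2: S0 reads c1=4 → after 1×micro: 4; S1 reads c2=0 → after 1×micro: 0; S2 reads c1=0 → after 2×micro: 0 ⇒ (c0=4, c1=0, c2=0)
macro 3: S0 reads c1=0 → after 1×micro: 4; S1 reads c2=0 → after 1×micro: 0; S2 reads c1=0 → after 2×micro: 0 ⇒ (c0=4, c1=0, c2=0)
macro 4: S0 reads c1=0 → after 1×micro: 4; S1 reads c2=0 → after 1×micro: 0; S2 reads c1=0 → after 2×micro: 0 ⇒ (c0=4, c1=0, c2=0)
macro 5: S0 reads c1=0 → after 1×micro: 4; S1 reads c2=0 → after 1×micro: 0; S2 reads c1=0 → after 2×micro: 0 ⇒ (c0=4, c1=0, c2=0)
macro 6: S0 reads c1=0 → after 1×micro: 4; S1 reads c2=0 → after 1×micro: 0; S2 reads c1=0 → after 2×micro: 0 ⇒ (c0=4, c1=0, c2=0)
macro 7: S0 reads c1=0 → after 1×micro: 4; S1 reads c2=0 → after 1×micro: 0; S2 reads c1=0 → after 2×micro: 0 ⇒ (c0=4, c1=0, c2=0)
macro 8: S0 reads c1=0 → after 1×micro: 4; S1 reads c2=0 → after 1×micro: 0; S2 reads c1=0 → after 2×micro: 0 ⇒ (c0=4, c1=0, c2=0)

c2 at macro-step 8 = 0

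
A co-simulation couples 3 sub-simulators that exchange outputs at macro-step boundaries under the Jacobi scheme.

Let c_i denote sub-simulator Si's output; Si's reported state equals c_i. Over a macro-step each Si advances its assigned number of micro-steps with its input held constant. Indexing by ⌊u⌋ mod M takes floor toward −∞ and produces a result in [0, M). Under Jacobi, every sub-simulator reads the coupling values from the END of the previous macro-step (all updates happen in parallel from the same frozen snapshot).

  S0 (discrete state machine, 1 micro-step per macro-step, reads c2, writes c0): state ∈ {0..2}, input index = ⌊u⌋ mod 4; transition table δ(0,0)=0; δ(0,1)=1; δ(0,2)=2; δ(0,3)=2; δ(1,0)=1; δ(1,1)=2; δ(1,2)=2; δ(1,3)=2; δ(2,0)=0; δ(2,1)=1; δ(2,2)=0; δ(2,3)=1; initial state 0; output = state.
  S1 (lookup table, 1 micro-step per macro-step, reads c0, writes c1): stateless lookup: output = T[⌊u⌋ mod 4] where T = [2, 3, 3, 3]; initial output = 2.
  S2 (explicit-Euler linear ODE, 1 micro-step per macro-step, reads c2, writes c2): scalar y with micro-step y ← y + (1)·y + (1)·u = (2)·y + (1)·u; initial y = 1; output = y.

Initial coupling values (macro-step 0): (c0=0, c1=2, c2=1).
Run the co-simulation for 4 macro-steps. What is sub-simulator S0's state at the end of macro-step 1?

macro 1: S0 reads c2=1 → after 1×micro: 1; S1 reads c0=0 → after 1×micro: 2; S2 reads c2=1 → after 1×micro: 3 ⇒ (c0=1, c1=2, c2=3)
macro 2: S0 reads c2=3 → after 1×micro: 2; S1 reads c0=1 → after 1×micro: 3; S2 reads c2=3 → after 1×micro: 9 ⇒ (c0=2, c1=3, c2=9)
macro 3: S0 reads c2=9 → after 1×micro: 1; S1 reads c0=2 → after 1×micro: 3; S2 reads c2=9 → after 1×micro: 27 ⇒ (c0=1, c1=3, c2=27)
macro 4: S0 reads c2=27 → after 1×micro: 2; S1 reads c0=1 → after 1×micro: 3; S2 reads c2=27 → after 1×micro: 81 ⇒ (c0=2, c1=3, c2=81)

S0 state at macro-step 1 = 1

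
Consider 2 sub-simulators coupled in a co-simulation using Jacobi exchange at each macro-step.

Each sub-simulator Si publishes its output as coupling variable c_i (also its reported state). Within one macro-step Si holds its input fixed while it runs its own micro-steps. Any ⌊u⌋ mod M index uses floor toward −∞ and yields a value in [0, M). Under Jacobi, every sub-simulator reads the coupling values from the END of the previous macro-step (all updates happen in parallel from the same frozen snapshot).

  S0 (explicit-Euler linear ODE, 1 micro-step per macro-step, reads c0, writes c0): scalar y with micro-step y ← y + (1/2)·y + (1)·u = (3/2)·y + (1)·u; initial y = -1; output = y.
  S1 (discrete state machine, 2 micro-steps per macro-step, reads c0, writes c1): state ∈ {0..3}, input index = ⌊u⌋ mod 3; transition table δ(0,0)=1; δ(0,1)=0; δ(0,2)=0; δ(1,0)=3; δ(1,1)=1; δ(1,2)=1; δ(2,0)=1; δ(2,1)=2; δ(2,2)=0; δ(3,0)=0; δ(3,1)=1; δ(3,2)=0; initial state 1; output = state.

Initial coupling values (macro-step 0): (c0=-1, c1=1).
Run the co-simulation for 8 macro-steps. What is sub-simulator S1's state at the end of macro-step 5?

S1 state at macro-step 5 = 0

macro 1: S0 reads c0=-1 → after 1×micro: -5/2; S1 reads c0=-1 → after 2×micro: 1 ⇒ (c0=-5/2, c1=1)
macro 2: S0 reads c0=-5/2 → after 1×micro: -25/4; S1 reads c0=-5/2 → after 2×micro: 0 ⇒ (c0=-25/4, c1=0)
macro 3: S0 reads c0=-25/4 → after 1×micro: -125/8; S1 reads c0=-25/4 → after 2×micro: 0 ⇒ (c0=-125/8, c1=0)
macro 4: S0 reads c0=-125/8 → after 1×micro: -625/16; S1 reads c0=-125/8 → after 2×micro: 0 ⇒ (c0=-625/16, c1=0)
macro 5: S0 reads c0=-625/16 → after 1×micro: -3125/32; S1 reads c0=-625/16 → after 2×micro: 0 ⇒ (c0=-3125/32, c1=0)
macro 6: S0 reads c0=-3125/32 → after 1×micro: -15625/64; S1 reads c0=-3125/32 → after 2×micro: 0 ⇒ (c0=-15625/64, c1=0)
macro 7: S0 reads c0=-15625/64 → after 1×micro: -78125/128; S1 reads c0=-15625/64 → after 2×micro: 0 ⇒ (c0=-78125/128, c1=0)
macro 8: S0 reads c0=-78125/128 → after 1×micro: -390625/256; S1 reads c0=-78125/128 → after 2×micro: 0 ⇒ (c0=-390625/256, c1=0)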